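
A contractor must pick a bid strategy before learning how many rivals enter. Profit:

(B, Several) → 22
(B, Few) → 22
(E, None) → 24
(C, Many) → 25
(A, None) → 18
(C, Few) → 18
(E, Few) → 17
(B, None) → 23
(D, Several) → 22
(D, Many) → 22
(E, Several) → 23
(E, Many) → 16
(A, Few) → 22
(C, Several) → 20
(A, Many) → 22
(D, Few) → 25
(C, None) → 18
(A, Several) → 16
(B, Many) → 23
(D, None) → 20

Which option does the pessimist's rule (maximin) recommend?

B

Row minima: A=16, B=22, C=18, D=20, E=16
Best worst-case = 22 → B.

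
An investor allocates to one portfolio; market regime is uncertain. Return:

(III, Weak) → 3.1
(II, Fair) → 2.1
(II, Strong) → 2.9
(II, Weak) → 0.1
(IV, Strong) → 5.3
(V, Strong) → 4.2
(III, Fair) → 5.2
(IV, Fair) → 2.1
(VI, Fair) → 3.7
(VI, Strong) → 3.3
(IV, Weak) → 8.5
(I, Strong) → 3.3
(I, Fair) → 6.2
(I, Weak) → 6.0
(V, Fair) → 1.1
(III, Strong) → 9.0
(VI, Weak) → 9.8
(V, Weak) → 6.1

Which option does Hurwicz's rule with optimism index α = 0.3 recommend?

I: 0.3·6.2 + 0.7·3.3 = 4.17
II: 0.3·2.9 + 0.7·0.1 = 0.94
III: 0.3·9.0 + 0.7·3.1 = 4.87
IV: 0.3·8.5 + 0.7·2.1 = 4.02
V: 0.3·6.1 + 0.7·1.1 = 2.6
VI: 0.3·9.8 + 0.7·3.3 = 5.25
Highest Hurwicz score = 5.25 → VI.

VI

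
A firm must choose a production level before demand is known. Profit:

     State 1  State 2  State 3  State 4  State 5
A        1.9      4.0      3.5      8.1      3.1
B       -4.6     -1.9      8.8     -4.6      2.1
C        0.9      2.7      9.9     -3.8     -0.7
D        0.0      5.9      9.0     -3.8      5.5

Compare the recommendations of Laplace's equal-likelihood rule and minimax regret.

laplace → A; minimax regret → A (agree)

Row averages: A=4.12, B=-0.04, C=1.8, D=3.32
Highest average = 4.12 → A.
Column bests: State 1=1.9, State 2=5.9, State 3=9.9, State 4=8.1, State 5=5.5.
A regrets: 0.0, 1.9, 6.4, 0.0, 2.4 → max 6.4
B regrets: 6.5, 7.8, 1.1, 12.7, 3.4 → max 12.7
C regrets: 1.0, 3.2, 0.0, 11.9, 6.2 → max 11.9
D regrets: 1.9, 0.0, 0.9, 11.9, 0.0 → max 11.9
Smallest max regret = 6.4 → A.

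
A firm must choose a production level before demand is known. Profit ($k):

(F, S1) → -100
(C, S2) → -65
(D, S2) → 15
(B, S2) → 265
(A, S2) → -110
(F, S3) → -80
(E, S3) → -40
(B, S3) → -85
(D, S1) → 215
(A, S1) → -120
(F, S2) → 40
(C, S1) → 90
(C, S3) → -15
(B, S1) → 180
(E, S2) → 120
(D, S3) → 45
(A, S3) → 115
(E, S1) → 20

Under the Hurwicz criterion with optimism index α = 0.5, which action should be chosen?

D

A: 0.5·115 + 0.5·(-120) = -2.5
B: 0.5·265 + 0.5·(-85) = 90
C: 0.5·90 + 0.5·(-65) = 12.5
D: 0.5·215 + 0.5·15 = 115
E: 0.5·120 + 0.5·(-40) = 40
F: 0.5·40 + 0.5·(-100) = -30
Highest Hurwicz score = 115 → D.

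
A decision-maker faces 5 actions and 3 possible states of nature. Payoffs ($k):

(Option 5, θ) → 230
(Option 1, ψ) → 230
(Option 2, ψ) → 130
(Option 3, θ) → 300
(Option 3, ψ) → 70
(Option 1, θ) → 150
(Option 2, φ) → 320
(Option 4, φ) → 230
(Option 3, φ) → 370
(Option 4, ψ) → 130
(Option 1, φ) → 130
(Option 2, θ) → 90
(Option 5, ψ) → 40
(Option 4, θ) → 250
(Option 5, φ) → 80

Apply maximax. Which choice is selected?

Option 3

Row maxima: Option 1=230, Option 2=320, Option 3=370, Option 4=250, Option 5=230
Best best-case = 370 → Option 3.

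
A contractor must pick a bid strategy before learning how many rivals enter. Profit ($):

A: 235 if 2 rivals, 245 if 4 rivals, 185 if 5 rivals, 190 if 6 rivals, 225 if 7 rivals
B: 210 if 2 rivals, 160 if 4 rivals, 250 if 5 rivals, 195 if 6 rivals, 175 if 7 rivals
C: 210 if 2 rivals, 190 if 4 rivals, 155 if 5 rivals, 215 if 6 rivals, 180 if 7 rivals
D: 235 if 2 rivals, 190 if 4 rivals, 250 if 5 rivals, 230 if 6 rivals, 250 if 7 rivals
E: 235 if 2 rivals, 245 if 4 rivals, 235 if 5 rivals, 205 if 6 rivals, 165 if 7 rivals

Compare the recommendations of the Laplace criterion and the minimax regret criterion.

Row averages: A=216, B=198, C=190, D=231, E=217
Highest average = 231 → D.
Column bests: 2 rivals=235, 4 rivals=245, 5 rivals=250, 6 rivals=230, 7 rivals=250.
A regrets: 0, 0, 65, 40, 25 → max 65
B regrets: 25, 85, 0, 35, 75 → max 85
C regrets: 25, 55, 95, 15, 70 → max 95
D regrets: 0, 55, 0, 0, 0 → max 55
E regrets: 0, 0, 15, 25, 85 → max 85
Smallest max regret = 55 → D.

laplace → D; minimax regret → D (agree)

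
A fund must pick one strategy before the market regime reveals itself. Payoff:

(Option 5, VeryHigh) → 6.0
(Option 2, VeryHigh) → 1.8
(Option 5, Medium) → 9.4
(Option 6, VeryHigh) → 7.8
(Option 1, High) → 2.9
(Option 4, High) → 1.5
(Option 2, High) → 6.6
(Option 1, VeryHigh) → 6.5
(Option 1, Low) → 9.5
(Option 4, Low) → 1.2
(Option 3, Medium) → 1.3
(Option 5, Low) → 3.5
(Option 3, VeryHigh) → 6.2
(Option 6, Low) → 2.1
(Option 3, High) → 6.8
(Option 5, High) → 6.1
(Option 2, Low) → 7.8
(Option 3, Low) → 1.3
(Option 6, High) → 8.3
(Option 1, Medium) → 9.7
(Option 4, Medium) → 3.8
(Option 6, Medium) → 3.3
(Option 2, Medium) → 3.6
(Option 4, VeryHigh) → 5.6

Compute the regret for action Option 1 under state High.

5.4

Best payoff under High is 8.3.
Regret = 8.3 − 2.9 = 5.4.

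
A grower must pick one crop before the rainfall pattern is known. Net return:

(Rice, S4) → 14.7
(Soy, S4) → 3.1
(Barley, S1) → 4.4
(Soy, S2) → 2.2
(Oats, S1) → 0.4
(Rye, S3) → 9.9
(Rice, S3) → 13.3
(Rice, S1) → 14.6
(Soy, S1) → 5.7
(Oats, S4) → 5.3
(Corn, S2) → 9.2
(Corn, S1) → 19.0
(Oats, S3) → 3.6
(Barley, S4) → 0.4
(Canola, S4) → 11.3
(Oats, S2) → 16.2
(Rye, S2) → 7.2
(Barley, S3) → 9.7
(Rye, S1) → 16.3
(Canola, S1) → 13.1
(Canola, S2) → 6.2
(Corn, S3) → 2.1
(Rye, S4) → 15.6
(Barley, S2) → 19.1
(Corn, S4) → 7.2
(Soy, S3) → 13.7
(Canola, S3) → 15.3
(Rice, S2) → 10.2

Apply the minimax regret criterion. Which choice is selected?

Rice

Column bests: S1=19.0, S2=19.1, S3=15.3, S4=15.6.
Rice regrets: 4.4, 8.9, 2.0, 0.9 → max 8.9
Corn regrets: 0.0, 9.9, 13.2, 8.4 → max 13.2
Soy regrets: 13.3, 16.9, 1.6, 12.5 → max 16.9
Barley regrets: 14.6, 0.0, 5.6, 15.2 → max 15.2
Rye regrets: 2.7, 11.9, 5.4, 0.0 → max 11.9
Oats regrets: 18.6, 2.9, 11.7, 10.3 → max 18.6
Canola regrets: 5.9, 12.9, 0.0, 4.3 → max 12.9
Smallest max regret = 8.9 → Rice.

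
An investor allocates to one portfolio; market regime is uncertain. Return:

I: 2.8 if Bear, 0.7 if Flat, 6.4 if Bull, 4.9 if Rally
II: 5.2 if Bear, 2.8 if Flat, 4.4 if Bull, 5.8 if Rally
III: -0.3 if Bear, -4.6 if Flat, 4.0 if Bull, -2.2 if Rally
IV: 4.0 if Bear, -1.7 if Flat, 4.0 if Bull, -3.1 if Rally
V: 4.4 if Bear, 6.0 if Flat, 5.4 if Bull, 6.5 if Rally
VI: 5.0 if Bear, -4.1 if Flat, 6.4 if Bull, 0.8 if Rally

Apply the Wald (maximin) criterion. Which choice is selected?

V

Row minima: I=0.7, II=2.8, III=-4.6, IV=-3.1, V=4.4, VI=-4.1
Best worst-case = 4.4 → V.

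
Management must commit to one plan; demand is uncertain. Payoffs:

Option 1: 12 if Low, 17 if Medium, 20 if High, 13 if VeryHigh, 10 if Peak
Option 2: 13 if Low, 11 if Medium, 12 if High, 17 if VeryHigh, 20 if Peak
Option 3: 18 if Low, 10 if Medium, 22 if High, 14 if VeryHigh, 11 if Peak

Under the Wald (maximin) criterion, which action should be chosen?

Option 2

Row minima: Option 1=10, Option 2=11, Option 3=10
Best worst-case = 11 → Option 2.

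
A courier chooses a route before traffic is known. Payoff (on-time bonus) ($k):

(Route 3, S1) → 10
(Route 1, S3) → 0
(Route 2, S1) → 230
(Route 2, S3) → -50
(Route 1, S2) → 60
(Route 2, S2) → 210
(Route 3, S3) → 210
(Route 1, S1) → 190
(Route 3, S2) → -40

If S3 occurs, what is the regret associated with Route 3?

Best payoff under S3 is 210.
Regret = 210 − 210 = 0.

0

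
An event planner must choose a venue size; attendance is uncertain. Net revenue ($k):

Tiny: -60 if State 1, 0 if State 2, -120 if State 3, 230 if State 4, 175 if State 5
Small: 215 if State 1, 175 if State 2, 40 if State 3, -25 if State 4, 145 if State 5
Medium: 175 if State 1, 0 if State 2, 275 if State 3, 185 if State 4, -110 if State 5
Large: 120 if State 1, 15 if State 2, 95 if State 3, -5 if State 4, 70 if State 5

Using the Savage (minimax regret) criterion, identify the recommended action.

Column bests: State 1=215, State 2=175, State 3=275, State 4=230, State 5=175.
Tiny regrets: 275, 175, 395, 0, 0 → max 395
Small regrets: 0, 0, 235, 255, 30 → max 255
Medium regrets: 40, 175, 0, 45, 285 → max 285
Large regrets: 95, 160, 180, 235, 105 → max 235
Smallest max regret = 235 → Large.

Large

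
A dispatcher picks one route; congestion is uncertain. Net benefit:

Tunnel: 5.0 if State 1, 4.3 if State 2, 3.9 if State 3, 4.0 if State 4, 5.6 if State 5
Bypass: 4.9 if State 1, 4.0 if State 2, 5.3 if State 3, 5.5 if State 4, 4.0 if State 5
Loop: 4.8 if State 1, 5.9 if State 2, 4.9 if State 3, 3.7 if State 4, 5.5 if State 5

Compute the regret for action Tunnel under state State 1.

Best payoff under State 1 is 5.0.
Regret = 5.0 − 5.0 = 0.0.

0.0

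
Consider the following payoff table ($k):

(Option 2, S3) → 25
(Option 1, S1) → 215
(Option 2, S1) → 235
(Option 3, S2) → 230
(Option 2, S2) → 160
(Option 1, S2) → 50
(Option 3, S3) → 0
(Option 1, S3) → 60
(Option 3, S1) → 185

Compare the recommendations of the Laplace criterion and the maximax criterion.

laplace → Option 2; maximax → Option 2 (agree)

Row averages: Option 1=325/3, Option 2=140, Option 3=415/3
Highest average = 140 → Option 2.
Row maxima: Option 1=215, Option 2=235, Option 3=230
Best best-case = 235 → Option 2.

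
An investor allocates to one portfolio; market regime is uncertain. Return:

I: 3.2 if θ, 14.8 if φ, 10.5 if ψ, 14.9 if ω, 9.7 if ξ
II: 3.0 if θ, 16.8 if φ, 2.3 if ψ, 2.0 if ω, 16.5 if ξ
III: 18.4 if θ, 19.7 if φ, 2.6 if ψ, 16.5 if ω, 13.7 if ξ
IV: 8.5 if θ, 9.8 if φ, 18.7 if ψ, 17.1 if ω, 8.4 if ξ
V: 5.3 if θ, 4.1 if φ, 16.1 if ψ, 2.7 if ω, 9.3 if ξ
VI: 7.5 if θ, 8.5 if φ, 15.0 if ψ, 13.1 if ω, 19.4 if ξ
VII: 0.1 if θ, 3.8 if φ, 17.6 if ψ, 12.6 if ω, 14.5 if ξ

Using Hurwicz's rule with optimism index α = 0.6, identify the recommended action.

VI

I: 0.6·14.9 + 0.4·3.2 = 10.22
II: 0.6·16.8 + 0.4·2.0 = 10.88
III: 0.6·19.7 + 0.4·2.6 = 12.86
IV: 0.6·18.7 + 0.4·8.4 = 14.58
V: 0.6·16.1 + 0.4·2.7 = 10.74
VI: 0.6·19.4 + 0.4·7.5 = 14.64
VII: 0.6·17.6 + 0.4·0.1 = 10.6
Highest Hurwicz score = 14.64 → VI.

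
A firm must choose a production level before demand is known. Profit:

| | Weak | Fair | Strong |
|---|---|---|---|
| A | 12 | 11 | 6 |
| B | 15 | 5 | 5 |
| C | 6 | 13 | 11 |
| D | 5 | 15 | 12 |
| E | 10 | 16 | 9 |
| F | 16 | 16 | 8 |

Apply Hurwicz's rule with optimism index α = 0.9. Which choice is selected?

A: 0.9·12 + 0.1·6 = 11.4
B: 0.9·15 + 0.1·5 = 14
C: 0.9·13 + 0.1·6 = 12.3
D: 0.9·15 + 0.1·5 = 14
E: 0.9·16 + 0.1·9 = 15.3
F: 0.9·16 + 0.1·8 = 15.2
Highest Hurwicz score = 15.3 → E.

E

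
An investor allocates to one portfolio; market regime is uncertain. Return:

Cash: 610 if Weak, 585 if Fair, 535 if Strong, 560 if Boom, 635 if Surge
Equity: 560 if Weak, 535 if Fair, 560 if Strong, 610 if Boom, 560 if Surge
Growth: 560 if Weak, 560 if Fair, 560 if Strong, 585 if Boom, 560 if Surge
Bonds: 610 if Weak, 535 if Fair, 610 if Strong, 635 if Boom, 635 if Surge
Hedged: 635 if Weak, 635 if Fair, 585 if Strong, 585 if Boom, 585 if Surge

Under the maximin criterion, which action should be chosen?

Row minima: Cash=535, Equity=535, Growth=560, Bonds=535, Hedged=585
Best worst-case = 585 → Hedged.

Hedged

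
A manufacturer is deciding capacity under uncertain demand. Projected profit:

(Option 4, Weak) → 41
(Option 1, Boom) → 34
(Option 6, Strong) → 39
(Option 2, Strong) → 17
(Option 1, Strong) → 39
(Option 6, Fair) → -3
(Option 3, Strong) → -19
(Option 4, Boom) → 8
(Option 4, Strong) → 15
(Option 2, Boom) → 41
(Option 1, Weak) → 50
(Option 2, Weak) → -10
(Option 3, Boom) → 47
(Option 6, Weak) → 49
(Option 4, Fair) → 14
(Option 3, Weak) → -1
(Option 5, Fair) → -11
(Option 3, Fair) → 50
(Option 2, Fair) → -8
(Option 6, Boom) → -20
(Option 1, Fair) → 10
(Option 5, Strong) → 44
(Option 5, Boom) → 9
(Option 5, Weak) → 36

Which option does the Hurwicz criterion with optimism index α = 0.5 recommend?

Option 1

Option 1: 0.5·50 + 0.5·10 = 30
Option 2: 0.5·41 + 0.5·(-10) = 15.5
Option 3: 0.5·50 + 0.5·(-19) = 15.5
Option 4: 0.5·41 + 0.5·8 = 24.5
Option 5: 0.5·44 + 0.5·(-11) = 16.5
Option 6: 0.5·49 + 0.5·(-20) = 14.5
Highest Hurwicz score = 30 → Option 1.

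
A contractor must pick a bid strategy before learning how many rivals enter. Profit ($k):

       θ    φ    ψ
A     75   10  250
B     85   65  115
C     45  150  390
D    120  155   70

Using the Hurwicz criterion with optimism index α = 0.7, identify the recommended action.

C

A: 0.7·250 + 0.3·10 = 178
B: 0.7·115 + 0.3·65 = 100
C: 0.7·390 + 0.3·45 = 286.5
D: 0.7·155 + 0.3·70 = 129.5
Highest Hurwicz score = 286.5 → C.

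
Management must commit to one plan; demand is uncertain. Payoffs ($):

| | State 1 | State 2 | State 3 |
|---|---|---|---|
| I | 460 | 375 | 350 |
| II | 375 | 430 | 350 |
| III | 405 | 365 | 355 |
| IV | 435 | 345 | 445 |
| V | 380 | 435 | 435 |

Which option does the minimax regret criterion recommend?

Column bests: State 1=460, State 2=435, State 3=445.
I regrets: 0, 60, 95 → max 95
II regrets: 85, 5, 95 → max 95
III regrets: 55, 70, 90 → max 90
IV regrets: 25, 90, 0 → max 90
V regrets: 80, 0, 10 → max 80
Smallest max regret = 80 → V.

V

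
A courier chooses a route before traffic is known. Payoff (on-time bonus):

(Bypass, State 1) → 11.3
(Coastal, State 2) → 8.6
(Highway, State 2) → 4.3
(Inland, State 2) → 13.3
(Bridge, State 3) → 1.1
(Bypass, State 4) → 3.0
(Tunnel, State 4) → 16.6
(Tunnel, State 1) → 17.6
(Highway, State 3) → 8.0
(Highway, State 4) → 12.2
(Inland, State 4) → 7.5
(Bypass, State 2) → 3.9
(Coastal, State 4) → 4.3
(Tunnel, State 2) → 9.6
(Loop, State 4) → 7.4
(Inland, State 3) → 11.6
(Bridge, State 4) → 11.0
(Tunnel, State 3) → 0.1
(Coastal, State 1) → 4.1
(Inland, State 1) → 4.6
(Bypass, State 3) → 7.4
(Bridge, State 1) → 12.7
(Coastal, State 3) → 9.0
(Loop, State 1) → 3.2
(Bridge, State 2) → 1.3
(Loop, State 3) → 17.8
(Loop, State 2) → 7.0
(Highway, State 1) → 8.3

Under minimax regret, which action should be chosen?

Highway

Column bests: State 1=17.6, State 2=13.3, State 3=17.8, State 4=16.6.
Tunnel regrets: 0.0, 3.7, 17.7, 0.0 → max 17.7
Bypass regrets: 6.3, 9.4, 10.4, 13.6 → max 13.6
Inland regrets: 13.0, 0.0, 6.2, 9.1 → max 13.0
Coastal regrets: 13.5, 4.7, 8.8, 12.3 → max 13.5
Loop regrets: 14.4, 6.3, 0.0, 9.2 → max 14.4
Bridge regrets: 4.9, 12.0, 16.7, 5.6 → max 16.7
Highway regrets: 9.3, 9.0, 9.8, 4.4 → max 9.8
Smallest max regret = 9.8 → Highway.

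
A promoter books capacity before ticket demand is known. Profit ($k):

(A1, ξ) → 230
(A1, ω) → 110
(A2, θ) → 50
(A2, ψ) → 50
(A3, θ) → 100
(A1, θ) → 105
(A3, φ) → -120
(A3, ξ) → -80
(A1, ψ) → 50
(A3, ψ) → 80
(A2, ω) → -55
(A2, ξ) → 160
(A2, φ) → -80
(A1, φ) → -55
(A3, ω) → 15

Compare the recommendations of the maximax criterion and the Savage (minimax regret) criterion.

Row maxima: A1=230, A2=160, A3=100
Best best-case = 230 → A1.
Column bests: θ=105, φ=-55, ψ=80, ω=110, ξ=230.
A1 regrets: 0, 0, 30, 0, 0 → max 30
A2 regrets: 55, 25, 30, 165, 70 → max 165
A3 regrets: 5, 65, 0, 95, 310 → max 310
Smallest max regret = 30 → A1.

maximax → A1; minimax regret → A1 (agree)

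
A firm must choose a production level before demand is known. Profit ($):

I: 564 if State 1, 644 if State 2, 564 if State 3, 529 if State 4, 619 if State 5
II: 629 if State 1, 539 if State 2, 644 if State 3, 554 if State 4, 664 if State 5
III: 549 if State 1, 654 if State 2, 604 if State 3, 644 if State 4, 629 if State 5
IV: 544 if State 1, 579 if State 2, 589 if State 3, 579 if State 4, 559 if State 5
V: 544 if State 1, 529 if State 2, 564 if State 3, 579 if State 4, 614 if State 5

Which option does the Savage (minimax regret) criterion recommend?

III

Column bests: State 1=629, State 2=654, State 3=644, State 4=644, State 5=664.
I regrets: 65, 10, 80, 115, 45 → max 115
II regrets: 0, 115, 0, 90, 0 → max 115
III regrets: 80, 0, 40, 0, 35 → max 80
IV regrets: 85, 75, 55, 65, 105 → max 105
V regrets: 85, 125, 80, 65, 50 → max 125
Smallest max regret = 80 → III.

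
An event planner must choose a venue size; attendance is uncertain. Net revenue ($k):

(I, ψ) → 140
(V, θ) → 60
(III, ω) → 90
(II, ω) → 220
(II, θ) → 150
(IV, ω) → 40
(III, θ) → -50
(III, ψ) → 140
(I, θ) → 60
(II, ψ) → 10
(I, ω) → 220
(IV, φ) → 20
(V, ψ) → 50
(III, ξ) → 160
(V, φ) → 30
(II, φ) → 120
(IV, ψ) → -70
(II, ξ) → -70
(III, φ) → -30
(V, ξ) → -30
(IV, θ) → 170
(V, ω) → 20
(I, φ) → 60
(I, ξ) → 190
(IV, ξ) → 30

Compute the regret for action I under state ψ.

0

Best payoff under ψ is 140.
Regret = 140 − 140 = 0.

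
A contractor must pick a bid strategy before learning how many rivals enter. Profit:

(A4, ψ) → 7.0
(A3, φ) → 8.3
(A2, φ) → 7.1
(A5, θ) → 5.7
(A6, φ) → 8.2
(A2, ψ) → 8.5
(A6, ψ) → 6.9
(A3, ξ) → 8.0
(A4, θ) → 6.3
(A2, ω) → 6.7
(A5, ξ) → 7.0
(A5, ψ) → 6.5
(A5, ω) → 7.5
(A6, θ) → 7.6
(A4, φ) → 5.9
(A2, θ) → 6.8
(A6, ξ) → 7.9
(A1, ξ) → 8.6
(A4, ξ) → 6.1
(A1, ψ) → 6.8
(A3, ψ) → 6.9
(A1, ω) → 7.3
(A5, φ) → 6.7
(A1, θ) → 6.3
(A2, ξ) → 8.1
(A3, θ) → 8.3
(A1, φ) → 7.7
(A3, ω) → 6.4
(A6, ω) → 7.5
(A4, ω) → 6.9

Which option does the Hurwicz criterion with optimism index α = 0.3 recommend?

A6

A1: 0.3·8.6 + 0.7·6.3 = 6.99
A2: 0.3·8.5 + 0.7·6.7 = 7.24
A3: 0.3·8.3 + 0.7·6.4 = 6.97
A4: 0.3·7.0 + 0.7·5.9 = 6.23
A5: 0.3·7.5 + 0.7·5.7 = 6.24
A6: 0.3·8.2 + 0.7·6.9 = 7.29
Highest Hurwicz score = 7.29 → A6.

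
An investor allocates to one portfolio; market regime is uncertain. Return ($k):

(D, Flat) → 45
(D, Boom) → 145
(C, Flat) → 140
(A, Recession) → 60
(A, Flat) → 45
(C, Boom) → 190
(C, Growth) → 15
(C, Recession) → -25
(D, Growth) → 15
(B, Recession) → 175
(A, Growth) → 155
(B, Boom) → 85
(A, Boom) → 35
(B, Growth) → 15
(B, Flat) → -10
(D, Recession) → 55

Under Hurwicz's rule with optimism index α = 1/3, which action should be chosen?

A

A: 1/3·155 + 2/3·35 = 75
B: 1/3·175 + 2/3·(-10) = 155/3
C: 1/3·190 + 2/3·(-25) = 140/3
D: 1/3·145 + 2/3·15 = 175/3
Highest Hurwicz score = 75 → A.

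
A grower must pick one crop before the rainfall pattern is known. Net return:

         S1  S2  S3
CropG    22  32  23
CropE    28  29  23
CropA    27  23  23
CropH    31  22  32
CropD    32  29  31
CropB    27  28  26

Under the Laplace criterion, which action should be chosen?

CropD

Row averages: CropG=77/3, CropE=80/3, CropA=73/3, CropH=85/3, CropD=92/3, CropB=27
Highest average = 92/3 → CropD.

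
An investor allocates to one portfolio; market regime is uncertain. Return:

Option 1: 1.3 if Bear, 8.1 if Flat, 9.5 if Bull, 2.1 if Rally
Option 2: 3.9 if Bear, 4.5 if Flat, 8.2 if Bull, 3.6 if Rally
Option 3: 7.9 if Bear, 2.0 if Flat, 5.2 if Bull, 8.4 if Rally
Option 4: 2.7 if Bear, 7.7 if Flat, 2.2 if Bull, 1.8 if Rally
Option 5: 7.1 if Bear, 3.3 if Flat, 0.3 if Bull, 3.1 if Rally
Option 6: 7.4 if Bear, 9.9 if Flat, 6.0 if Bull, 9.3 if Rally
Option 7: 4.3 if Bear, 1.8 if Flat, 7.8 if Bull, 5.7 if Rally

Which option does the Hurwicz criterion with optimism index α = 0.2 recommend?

Option 6

Option 1: 0.2·9.5 + 0.8·1.3 = 2.94
Option 2: 0.2·8.2 + 0.8·3.6 = 4.52
Option 3: 0.2·8.4 + 0.8·2.0 = 3.28
Option 4: 0.2·7.7 + 0.8·1.8 = 2.98
Option 5: 0.2·7.1 + 0.8·0.3 = 1.66
Option 6: 0.2·9.9 + 0.8·6.0 = 6.78
Option 7: 0.2·7.8 + 0.8·1.8 = 3
Highest Hurwicz score = 6.78 → Option 6.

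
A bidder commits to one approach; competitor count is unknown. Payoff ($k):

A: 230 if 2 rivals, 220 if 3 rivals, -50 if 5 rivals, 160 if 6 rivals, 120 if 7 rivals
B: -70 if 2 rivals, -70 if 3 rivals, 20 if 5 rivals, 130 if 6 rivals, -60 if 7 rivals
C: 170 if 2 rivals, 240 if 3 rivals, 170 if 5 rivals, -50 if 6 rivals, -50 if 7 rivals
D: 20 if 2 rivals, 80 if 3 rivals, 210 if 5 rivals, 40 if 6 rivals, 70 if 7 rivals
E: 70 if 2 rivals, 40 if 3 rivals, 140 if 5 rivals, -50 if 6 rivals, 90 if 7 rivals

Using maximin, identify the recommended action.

Row minima: A=-50, B=-70, C=-50, D=20, E=-50
Best worst-case = 20 → D.

D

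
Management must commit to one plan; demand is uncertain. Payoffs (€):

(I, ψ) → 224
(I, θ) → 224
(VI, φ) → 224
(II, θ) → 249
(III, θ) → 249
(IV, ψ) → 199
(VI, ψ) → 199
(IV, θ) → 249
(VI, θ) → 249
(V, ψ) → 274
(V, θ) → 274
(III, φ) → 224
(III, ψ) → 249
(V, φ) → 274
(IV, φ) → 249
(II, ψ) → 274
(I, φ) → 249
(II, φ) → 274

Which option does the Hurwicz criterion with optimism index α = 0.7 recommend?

V

I: 0.7·249 + 0.3·224 = 241.5
II: 0.7·274 + 0.3·249 = 266.5
III: 0.7·249 + 0.3·224 = 241.5
IV: 0.7·249 + 0.3·199 = 234
V: 0.7·274 + 0.3·274 = 274
VI: 0.7·249 + 0.3·199 = 234
Highest Hurwicz score = 274 → V.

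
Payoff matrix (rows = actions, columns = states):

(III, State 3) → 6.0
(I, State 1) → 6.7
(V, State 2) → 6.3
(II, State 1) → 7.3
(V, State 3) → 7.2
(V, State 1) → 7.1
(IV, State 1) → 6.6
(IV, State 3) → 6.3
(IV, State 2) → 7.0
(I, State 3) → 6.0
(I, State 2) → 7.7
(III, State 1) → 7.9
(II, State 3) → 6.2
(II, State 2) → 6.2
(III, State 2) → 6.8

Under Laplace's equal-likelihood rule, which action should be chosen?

III

Row averages: I=6.8, II=197/30, III=6.9, IV=199/30, V=103/15
Highest average = 6.9 → III.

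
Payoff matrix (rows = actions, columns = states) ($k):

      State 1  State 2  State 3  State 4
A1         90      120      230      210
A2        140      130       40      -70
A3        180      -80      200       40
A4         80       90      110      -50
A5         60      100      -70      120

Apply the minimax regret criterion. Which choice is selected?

Column bests: State 1=180, State 2=130, State 3=230, State 4=210.
A1 regrets: 90, 10, 0, 0 → max 90
A2 regrets: 40, 0, 190, 280 → max 280
A3 regrets: 0, 210, 30, 170 → max 210
A4 regrets: 100, 40, 120, 260 → max 260
A5 regrets: 120, 30, 300, 90 → max 300
Smallest max regret = 90 → A1.

A1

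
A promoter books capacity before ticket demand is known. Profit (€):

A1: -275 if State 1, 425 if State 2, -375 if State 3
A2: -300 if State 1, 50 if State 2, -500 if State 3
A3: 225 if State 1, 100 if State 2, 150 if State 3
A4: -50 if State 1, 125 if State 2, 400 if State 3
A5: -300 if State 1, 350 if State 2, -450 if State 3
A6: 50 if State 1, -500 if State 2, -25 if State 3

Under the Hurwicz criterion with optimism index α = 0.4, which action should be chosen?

A3

A1: 0.4·425 + 0.6·(-375) = -55
A2: 0.4·50 + 0.6·(-500) = -280
A3: 0.4·225 + 0.6·100 = 150
A4: 0.4·400 + 0.6·(-50) = 130
A5: 0.4·350 + 0.6·(-450) = -130
A6: 0.4·50 + 0.6·(-500) = -280
Highest Hurwicz score = 150 → A3.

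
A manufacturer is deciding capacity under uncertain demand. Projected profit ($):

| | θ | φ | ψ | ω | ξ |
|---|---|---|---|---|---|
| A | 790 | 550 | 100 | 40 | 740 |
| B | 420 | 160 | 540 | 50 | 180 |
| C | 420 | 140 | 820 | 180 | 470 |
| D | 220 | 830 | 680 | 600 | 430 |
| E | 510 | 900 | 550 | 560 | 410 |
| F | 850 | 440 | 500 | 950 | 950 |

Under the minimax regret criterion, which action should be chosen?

F

Column bests: θ=850, φ=900, ψ=820, ω=950, ξ=950.
A regrets: 60, 350, 720, 910, 210 → max 910
B regrets: 430, 740, 280, 900, 770 → max 900
C regrets: 430, 760, 0, 770, 480 → max 770
D regrets: 630, 70, 140, 350, 520 → max 630
E regrets: 340, 0, 270, 390, 540 → max 540
F regrets: 0, 460, 320, 0, 0 → max 460
Smallest max regret = 460 → F.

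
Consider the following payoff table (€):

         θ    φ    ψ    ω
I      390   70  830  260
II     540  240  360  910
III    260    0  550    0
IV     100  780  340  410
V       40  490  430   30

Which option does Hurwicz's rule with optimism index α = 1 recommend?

II

I: 1·830 + 0·70 = 830
II: 1·910 + 0·240 = 910
III: 1·550 + 0·0 = 550
IV: 1·780 + 0·100 = 780
V: 1·490 + 0·30 = 490
Highest Hurwicz score = 910 → II.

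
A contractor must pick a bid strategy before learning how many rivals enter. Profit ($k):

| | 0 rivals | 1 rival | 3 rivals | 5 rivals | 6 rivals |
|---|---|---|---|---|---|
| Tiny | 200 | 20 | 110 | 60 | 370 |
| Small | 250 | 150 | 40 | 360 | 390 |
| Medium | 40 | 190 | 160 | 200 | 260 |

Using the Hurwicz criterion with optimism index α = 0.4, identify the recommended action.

Tiny: 0.4·370 + 0.6·20 = 160
Small: 0.4·390 + 0.6·40 = 180
Medium: 0.4·260 + 0.6·40 = 128
Highest Hurwicz score = 180 → Small.

Small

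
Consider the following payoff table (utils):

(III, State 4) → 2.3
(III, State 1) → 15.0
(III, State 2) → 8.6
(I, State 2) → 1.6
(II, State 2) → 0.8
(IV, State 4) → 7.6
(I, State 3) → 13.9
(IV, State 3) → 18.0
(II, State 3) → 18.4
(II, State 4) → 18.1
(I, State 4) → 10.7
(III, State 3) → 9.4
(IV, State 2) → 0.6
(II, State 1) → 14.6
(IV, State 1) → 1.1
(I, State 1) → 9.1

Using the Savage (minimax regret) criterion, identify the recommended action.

Column bests: State 1=15.0, State 2=8.6, State 3=18.4, State 4=18.1.
I regrets: 5.9, 7.0, 4.5, 7.4 → max 7.4
II regrets: 0.4, 7.8, 0.0, 0.0 → max 7.8
III regrets: 0.0, 0.0, 9.0, 15.8 → max 15.8
IV regrets: 13.9, 8.0, 0.4, 10.5 → max 13.9
Smallest max regret = 7.4 → I.

I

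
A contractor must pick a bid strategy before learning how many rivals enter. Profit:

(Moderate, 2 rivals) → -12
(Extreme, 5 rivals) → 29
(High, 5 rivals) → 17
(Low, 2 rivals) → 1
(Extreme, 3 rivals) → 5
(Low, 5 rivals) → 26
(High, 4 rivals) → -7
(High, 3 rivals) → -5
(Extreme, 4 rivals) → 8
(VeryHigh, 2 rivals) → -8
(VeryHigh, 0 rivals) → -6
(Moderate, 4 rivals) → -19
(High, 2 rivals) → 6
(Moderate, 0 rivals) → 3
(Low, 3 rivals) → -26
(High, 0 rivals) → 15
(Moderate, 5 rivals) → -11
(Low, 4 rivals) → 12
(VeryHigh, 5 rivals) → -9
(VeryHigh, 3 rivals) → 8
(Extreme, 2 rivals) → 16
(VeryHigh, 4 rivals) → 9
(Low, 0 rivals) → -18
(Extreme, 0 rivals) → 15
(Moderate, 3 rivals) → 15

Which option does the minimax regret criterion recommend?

Extreme

Column bests: 0 rivals=15, 2 rivals=16, 3 rivals=15, 4 rivals=12, 5 rivals=29.
Low regrets: 33, 15, 41, 0, 3 → max 41
Moderate regrets: 12, 28, 0, 31, 40 → max 40
High regrets: 0, 10, 20, 19, 12 → max 20
VeryHigh regrets: 21, 24, 7, 3, 38 → max 38
Extreme regrets: 0, 0, 10, 4, 0 → max 10
Smallest max regret = 10 → Extreme.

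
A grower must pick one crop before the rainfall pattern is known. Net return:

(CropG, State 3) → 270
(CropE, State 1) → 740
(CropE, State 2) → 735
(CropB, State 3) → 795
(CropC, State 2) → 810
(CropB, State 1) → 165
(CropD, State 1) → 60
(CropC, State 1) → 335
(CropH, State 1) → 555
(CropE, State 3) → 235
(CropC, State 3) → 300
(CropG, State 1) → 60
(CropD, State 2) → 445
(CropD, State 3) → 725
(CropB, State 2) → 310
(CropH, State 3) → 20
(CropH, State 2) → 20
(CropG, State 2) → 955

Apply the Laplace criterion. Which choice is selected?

Row averages: CropE=570, CropC=1445/3, CropH=595/3, CropG=1285/3, CropD=410, CropB=1270/3
Highest average = 570 → CropE.

CropE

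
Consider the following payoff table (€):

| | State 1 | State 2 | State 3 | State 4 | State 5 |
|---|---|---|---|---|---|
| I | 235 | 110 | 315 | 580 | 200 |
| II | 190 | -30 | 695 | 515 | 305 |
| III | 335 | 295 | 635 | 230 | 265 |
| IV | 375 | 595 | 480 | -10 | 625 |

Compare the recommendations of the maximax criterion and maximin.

maximax → II; maximin → III (disagree)

Row maxima: I=580, II=695, III=635, IV=625
Best best-case = 695 → II.
Row minima: I=110, II=-30, III=230, IV=-10
Best worst-case = 230 → III.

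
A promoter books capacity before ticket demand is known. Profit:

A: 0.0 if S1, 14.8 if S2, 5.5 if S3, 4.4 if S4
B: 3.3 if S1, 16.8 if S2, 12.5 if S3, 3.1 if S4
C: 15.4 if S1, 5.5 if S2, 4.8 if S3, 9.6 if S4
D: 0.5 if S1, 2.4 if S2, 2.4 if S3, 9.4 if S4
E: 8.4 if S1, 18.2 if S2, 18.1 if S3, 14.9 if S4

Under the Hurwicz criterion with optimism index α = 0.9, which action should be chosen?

E

A: 0.9·14.8 + 0.1·0.0 = 13.32
B: 0.9·16.8 + 0.1·3.1 = 15.43
C: 0.9·15.4 + 0.1·4.8 = 14.34
D: 0.9·9.4 + 0.1·0.5 = 8.51
E: 0.9·18.2 + 0.1·8.4 = 17.22
Highest Hurwicz score = 17.22 → E.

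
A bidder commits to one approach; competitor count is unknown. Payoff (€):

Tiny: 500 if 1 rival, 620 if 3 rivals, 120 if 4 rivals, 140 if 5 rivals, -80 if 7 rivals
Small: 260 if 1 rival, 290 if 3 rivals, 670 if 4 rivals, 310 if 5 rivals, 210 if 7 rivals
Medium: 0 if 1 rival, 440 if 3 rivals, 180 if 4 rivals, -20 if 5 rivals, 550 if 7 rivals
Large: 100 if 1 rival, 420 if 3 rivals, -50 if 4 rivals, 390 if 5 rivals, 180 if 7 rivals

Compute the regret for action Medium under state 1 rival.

Best payoff under 1 rival is 500.
Regret = 500 − 0 = 500.

500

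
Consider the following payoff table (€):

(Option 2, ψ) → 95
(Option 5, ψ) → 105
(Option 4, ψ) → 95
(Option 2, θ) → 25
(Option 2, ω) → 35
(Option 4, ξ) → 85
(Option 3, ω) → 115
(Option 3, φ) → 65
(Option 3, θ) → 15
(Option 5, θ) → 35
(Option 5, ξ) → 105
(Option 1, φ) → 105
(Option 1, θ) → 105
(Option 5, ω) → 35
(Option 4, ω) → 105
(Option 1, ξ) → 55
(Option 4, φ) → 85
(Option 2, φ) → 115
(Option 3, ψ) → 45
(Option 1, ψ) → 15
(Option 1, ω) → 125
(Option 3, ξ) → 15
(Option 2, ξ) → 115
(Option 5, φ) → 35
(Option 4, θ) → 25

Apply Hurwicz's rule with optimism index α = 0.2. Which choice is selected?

Option 1: 0.2·125 + 0.8·15 = 37
Option 2: 0.2·115 + 0.8·25 = 43
Option 3: 0.2·115 + 0.8·15 = 35
Option 4: 0.2·105 + 0.8·25 = 41
Option 5: 0.2·105 + 0.8·35 = 49
Highest Hurwicz score = 49 → Option 5.

Option 5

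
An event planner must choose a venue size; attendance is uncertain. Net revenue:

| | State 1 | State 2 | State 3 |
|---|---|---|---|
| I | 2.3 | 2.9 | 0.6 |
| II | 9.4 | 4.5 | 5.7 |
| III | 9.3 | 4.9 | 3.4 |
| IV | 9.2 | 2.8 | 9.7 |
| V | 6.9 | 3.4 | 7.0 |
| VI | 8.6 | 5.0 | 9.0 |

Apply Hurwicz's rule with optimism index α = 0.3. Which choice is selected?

VI

I: 0.3·2.9 + 0.7·0.6 = 1.29
II: 0.3·9.4 + 0.7·4.5 = 5.97
III: 0.3·9.3 + 0.7·3.4 = 5.17
IV: 0.3·9.7 + 0.7·2.8 = 4.87
V: 0.3·7.0 + 0.7·3.4 = 4.48
VI: 0.3·9.0 + 0.7·5.0 = 6.2
Highest Hurwicz score = 6.2 → VI.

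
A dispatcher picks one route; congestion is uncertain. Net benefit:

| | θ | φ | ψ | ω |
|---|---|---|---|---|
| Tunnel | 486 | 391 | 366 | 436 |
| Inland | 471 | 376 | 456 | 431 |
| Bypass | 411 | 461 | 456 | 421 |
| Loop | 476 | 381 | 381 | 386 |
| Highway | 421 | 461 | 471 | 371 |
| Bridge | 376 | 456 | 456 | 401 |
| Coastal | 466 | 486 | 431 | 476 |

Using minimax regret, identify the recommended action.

Column bests: θ=486, φ=486, ψ=471, ω=476.
Tunnel regrets: 0, 95, 105, 40 → max 105
Inland regrets: 15, 110, 15, 45 → max 110
Bypass regrets: 75, 25, 15, 55 → max 75
Loop regrets: 10, 105, 90, 90 → max 105
Highway regrets: 65, 25, 0, 105 → max 105
Bridge regrets: 110, 30, 15, 75 → max 110
Coastal regrets: 20, 0, 40, 0 → max 40
Smallest max regret = 40 → Coastal.

Coastal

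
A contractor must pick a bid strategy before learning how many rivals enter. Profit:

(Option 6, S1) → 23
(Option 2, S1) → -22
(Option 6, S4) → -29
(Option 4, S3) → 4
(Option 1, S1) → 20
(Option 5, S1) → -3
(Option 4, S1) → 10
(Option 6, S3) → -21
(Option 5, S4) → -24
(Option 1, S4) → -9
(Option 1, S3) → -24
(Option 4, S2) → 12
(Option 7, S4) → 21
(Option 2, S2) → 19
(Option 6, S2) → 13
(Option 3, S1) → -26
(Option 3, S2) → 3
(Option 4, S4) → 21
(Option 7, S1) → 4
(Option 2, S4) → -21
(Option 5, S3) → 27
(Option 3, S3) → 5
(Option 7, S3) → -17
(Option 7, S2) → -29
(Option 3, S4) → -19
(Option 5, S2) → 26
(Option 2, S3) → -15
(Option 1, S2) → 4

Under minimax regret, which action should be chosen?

Option 4

Column bests: S1=23, S2=26, S3=27, S4=21.
Option 1 regrets: 3, 22, 51, 30 → max 51
Option 2 regrets: 45, 7, 42, 42 → max 45
Option 3 regrets: 49, 23, 22, 40 → max 49
Option 4 regrets: 13, 14, 23, 0 → max 23
Option 5 regrets: 26, 0, 0, 45 → max 45
Option 6 regrets: 0, 13, 48, 50 → max 50
Option 7 regrets: 19, 55, 44, 0 → max 55
Smallest max regret = 23 → Option 4.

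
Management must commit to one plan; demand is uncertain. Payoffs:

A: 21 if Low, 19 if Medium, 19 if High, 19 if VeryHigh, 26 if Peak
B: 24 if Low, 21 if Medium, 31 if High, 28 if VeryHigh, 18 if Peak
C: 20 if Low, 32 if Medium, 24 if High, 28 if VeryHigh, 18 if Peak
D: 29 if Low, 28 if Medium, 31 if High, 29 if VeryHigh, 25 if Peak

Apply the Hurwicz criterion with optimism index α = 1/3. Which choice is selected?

A: 1/3·26 + 2/3·19 = 64/3
B: 1/3·31 + 2/3·18 = 67/3
C: 1/3·32 + 2/3·18 = 68/3
D: 1/3·31 + 2/3·25 = 27
Highest Hurwicz score = 27 → D.

D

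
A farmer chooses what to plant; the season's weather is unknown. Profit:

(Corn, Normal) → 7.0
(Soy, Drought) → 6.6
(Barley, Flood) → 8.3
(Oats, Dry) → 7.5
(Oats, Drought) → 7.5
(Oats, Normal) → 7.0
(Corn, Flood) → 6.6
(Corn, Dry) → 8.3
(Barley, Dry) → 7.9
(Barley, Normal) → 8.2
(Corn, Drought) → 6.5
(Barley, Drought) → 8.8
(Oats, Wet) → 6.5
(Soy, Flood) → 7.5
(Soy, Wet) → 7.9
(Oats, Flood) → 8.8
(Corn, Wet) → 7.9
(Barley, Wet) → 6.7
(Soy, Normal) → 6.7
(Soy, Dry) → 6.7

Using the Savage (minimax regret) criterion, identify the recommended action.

Barley

Column bests: Drought=8.8, Dry=8.3, Normal=8.2, Wet=7.9, Flood=8.8.
Corn regrets: 2.3, 0.0, 1.2, 0.0, 2.2 → max 2.3
Soy regrets: 2.2, 1.6, 1.5, 0.0, 1.3 → max 2.2
Barley regrets: 0.0, 0.4, 0.0, 1.2, 0.5 → max 1.2
Oats regrets: 1.3, 0.8, 1.2, 1.4, 0.0 → max 1.4
Smallest max regret = 1.2 → Barley.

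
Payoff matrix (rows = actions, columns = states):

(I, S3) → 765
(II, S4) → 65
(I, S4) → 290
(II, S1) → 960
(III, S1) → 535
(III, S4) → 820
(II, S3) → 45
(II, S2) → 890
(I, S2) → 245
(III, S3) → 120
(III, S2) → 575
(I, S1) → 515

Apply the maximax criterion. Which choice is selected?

Row maxima: I=765, II=960, III=820
Best best-case = 960 → II.

II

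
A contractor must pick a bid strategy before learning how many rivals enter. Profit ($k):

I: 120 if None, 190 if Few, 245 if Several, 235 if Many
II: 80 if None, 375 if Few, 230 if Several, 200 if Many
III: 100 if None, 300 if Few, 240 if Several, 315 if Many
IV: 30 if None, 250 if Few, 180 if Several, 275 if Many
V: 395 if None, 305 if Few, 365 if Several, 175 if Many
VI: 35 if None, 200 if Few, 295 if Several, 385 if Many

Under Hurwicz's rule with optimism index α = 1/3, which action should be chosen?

I: 1/3·245 + 2/3·120 = 485/3
II: 1/3·375 + 2/3·80 = 535/3
III: 1/3·315 + 2/3·100 = 515/3
IV: 1/3·275 + 2/3·30 = 335/3
V: 1/3·395 + 2/3·175 = 745/3
VI: 1/3·385 + 2/3·35 = 455/3
Highest Hurwicz score = 745/3 → V.

V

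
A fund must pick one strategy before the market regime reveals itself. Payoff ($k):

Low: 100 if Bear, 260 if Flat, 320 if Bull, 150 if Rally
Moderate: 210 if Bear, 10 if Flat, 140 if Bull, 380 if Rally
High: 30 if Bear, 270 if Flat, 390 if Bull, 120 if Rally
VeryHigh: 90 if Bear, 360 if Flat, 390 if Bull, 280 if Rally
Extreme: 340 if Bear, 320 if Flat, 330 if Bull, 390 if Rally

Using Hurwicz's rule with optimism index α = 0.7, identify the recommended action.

Extreme

Low: 0.7·320 + 0.3·100 = 254
Moderate: 0.7·380 + 0.3·10 = 269
High: 0.7·390 + 0.3·30 = 282
VeryHigh: 0.7·390 + 0.3·90 = 300
Extreme: 0.7·390 + 0.3·320 = 369
Highest Hurwicz score = 369 → Extreme.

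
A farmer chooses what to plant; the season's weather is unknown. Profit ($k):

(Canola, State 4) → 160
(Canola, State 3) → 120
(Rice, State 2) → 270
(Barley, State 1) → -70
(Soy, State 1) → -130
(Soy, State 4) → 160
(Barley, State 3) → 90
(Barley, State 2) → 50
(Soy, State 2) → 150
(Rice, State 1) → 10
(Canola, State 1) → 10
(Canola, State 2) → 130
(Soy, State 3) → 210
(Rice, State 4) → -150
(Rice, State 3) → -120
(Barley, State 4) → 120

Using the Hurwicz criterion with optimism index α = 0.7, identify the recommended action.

Barley: 0.7·120 + 0.3·(-70) = 63
Rice: 0.7·270 + 0.3·(-150) = 144
Soy: 0.7·210 + 0.3·(-130) = 108
Canola: 0.7·160 + 0.3·10 = 115
Highest Hurwicz score = 144 → Rice.

Rice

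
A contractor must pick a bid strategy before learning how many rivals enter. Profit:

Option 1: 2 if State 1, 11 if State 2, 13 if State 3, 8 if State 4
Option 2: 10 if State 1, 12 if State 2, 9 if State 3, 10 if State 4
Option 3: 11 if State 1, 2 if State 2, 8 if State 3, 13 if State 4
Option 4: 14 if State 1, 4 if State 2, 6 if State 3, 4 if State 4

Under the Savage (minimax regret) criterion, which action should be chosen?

Option 2

Column bests: State 1=14, State 2=12, State 3=13, State 4=13.
Option 1 regrets: 12, 1, 0, 5 → max 12
Option 2 regrets: 4, 0, 4, 3 → max 4
Option 3 regrets: 3, 10, 5, 0 → max 10
Option 4 regrets: 0, 8, 7, 9 → max 9
Smallest max regret = 4 → Option 2.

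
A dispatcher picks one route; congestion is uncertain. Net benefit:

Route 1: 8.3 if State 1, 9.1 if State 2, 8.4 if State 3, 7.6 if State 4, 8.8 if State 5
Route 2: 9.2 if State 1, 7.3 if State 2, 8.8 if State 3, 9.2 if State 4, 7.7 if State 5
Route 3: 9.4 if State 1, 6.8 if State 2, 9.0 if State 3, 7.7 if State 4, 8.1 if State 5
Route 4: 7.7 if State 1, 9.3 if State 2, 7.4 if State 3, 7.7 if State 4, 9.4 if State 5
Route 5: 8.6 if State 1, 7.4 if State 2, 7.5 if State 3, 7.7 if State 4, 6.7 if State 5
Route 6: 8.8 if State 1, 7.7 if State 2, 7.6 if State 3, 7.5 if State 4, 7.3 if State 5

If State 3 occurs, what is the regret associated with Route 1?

0.6

Best payoff under State 3 is 9.0.
Regret = 9.0 − 8.4 = 0.6.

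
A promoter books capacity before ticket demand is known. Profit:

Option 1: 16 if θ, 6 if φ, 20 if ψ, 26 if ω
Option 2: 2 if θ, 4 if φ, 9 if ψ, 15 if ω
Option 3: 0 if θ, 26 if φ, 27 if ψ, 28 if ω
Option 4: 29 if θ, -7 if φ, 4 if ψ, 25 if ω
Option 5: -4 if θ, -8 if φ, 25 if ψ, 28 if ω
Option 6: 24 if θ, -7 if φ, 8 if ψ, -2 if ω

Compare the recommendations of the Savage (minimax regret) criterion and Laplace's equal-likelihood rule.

Column bests: θ=29, φ=26, ψ=27, ω=28.
Option 1 regrets: 13, 20, 7, 2 → max 20
Option 2 regrets: 27, 22, 18, 13 → max 27
Option 3 regrets: 29, 0, 0, 0 → max 29
Option 4 regrets: 0, 33, 23, 3 → max 33
Option 5 regrets: 33, 34, 2, 0 → max 34
Option 6 regrets: 5, 33, 19, 30 → max 33
Smallest max regret = 20 → Option 1.
Row averages: Option 1=17, Option 2=7.5, Option 3=20.25, Option 4=12.75, Option 5=10.25, Option 6=5.75
Highest average = 20.25 → Option 3.

minimax regret → Option 1; laplace → Option 3 (disagree)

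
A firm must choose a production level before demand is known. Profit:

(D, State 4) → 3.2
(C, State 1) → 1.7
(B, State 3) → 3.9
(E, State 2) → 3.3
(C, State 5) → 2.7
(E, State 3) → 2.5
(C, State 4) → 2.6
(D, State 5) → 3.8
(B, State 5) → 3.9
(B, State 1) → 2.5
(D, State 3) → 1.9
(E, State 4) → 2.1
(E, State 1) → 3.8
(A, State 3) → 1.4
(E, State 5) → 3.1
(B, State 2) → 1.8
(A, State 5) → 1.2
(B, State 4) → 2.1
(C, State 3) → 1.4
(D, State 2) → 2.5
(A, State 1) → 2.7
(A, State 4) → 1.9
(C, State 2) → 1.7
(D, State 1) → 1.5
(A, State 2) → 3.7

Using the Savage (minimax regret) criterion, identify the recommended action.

Column bests: State 1=3.8, State 2=3.7, State 3=3.9, State 4=3.2, State 5=3.9.
A regrets: 1.1, 0.0, 2.5, 1.3, 2.7 → max 2.7
B regrets: 1.3, 1.9, 0.0, 1.1, 0.0 → max 1.9
C regrets: 2.1, 2.0, 2.5, 0.6, 1.2 → max 2.5
D regrets: 2.3, 1.2, 2.0, 0.0, 0.1 → max 2.3
E regrets: 0.0, 0.4, 1.4, 1.1, 0.8 → max 1.4
Smallest max regret = 1.4 → E.

E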